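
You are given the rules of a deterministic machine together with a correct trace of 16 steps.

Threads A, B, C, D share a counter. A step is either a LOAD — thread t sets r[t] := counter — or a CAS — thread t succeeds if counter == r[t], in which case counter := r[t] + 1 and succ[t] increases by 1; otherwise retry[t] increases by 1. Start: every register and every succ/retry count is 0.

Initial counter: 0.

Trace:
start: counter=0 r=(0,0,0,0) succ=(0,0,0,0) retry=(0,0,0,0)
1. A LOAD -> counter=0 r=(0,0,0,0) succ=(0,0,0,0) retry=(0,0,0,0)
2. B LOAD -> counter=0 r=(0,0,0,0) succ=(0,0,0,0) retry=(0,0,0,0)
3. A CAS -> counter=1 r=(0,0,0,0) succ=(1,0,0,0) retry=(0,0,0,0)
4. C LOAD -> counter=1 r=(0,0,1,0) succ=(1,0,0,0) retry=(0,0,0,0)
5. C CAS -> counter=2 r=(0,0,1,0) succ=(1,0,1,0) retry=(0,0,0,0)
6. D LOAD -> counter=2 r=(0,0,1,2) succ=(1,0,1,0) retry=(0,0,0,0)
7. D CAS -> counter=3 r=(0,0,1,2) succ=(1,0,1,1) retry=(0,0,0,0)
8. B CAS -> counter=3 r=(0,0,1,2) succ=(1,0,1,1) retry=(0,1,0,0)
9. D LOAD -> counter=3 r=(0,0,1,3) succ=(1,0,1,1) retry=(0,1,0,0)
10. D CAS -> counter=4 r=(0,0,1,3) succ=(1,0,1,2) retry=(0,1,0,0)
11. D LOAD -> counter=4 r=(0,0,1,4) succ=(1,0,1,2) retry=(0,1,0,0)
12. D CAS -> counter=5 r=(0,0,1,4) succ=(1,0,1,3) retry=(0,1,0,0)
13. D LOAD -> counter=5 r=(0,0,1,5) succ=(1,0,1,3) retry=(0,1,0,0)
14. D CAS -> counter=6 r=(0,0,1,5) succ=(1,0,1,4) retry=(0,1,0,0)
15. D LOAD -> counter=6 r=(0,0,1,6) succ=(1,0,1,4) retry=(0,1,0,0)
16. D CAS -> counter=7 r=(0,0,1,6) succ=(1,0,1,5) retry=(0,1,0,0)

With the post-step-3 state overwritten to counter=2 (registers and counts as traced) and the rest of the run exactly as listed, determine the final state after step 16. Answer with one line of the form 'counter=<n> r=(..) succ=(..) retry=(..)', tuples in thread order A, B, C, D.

counter=8 r=(0,0,2,7) succ=(1,0,1,5) retry=(0,1,0,0)

state after step 3 := counter=2 r=(0,0,0,0) succ=(1,0,0,0) retry=(0,0,0,0)
4. C LOAD -> counter=2 r=(0,0,2,0) succ=(1,0,0,0) retry=(0,0,0,0)
5. C CAS -> counter=3 r=(0,0,2,0) succ=(1,0,1,0) retry=(0,0,0,0)
6. D LOAD -> counter=3 r=(0,0,2,3) succ=(1,0,1,0) retry=(0,0,0,0)
7. D CAS -> counter=4 r=(0,0,2,3) succ=(1,0,1,1) retry=(0,0,0,0)
8. B CAS -> counter=4 r=(0,0,2,3) succ=(1,0,1,1) retry=(0,1,0,0)
9. D LOAD -> counter=4 r=(0,0,2,4) succ=(1,0,1,1) retry=(0,1,0,0)
10. D CAS -> counter=5 r=(0,0,2,4) succ=(1,0,1,2) retry=(0,1,0,0)
11. D LOAD -> counter=5 r=(0,0,2,5) succ=(1,0,1,2) retry=(0,1,0,0)
12. D CAS -> counter=6 r=(0,0,2,5) succ=(1,0,1,3) retry=(0,1,0,0)
13. D LOAD -> counter=6 r=(0,0,2,6) succ=(1,0,1,3) retry=(0,1,0,0)
14. D CAS -> counter=7 r=(0,0,2,6) succ=(1,0,1,4) retry=(0,1,0,0)
15. D LOAD -> counter=7 r=(0,0,2,7) succ=(1,0,1,4) retry=(0,1,0,0)
16. D CAS -> counter=8 r=(0,0,2,7) succ=(1,0,1,5) retry=(0,1,0,0)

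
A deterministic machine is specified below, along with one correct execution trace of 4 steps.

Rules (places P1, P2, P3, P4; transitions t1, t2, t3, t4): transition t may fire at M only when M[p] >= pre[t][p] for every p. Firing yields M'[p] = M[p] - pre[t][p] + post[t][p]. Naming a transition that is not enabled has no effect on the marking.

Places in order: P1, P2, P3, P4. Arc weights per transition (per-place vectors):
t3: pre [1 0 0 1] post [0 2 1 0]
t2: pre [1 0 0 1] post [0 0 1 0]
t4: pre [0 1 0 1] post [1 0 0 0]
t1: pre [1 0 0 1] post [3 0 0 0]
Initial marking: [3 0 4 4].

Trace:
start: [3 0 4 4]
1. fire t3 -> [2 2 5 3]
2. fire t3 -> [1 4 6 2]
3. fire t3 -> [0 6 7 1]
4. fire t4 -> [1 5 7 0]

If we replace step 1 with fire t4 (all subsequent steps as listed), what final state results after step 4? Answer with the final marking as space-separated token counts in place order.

(re-executing from step 1 with the substitution; state before step 1: [3 0 4 4])
1. fire t4 -> [3 0 4 4]
2. fire t3 -> [2 2 5 3]
3. fire t3 -> [1 4 6 2]
4. fire t4 -> [2 3 6 1]

2 3 6 1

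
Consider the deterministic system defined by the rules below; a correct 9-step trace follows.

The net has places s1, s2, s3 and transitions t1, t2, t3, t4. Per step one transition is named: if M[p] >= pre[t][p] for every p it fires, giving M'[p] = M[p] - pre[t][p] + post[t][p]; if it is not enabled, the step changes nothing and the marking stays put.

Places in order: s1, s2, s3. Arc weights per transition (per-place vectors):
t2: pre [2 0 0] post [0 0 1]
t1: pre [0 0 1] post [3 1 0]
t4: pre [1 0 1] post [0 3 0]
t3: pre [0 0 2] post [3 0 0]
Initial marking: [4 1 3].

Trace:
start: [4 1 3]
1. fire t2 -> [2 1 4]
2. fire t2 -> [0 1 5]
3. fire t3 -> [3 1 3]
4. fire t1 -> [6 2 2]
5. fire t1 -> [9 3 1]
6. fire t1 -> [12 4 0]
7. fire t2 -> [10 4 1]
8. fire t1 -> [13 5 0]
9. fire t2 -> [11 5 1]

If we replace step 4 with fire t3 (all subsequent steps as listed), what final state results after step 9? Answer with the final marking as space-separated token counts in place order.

8 3 1

(re-executing from step 4 with the substitution; state before step 4: [3 1 3])
4. fire t3 -> [6 1 1]
5. fire t1 -> [9 2 0]
6. fire t1 -> [9 2 0]
7. fire t2 -> [7 2 1]
8. fire t1 -> [10 3 0]
9. fire t2 -> [8 3 1]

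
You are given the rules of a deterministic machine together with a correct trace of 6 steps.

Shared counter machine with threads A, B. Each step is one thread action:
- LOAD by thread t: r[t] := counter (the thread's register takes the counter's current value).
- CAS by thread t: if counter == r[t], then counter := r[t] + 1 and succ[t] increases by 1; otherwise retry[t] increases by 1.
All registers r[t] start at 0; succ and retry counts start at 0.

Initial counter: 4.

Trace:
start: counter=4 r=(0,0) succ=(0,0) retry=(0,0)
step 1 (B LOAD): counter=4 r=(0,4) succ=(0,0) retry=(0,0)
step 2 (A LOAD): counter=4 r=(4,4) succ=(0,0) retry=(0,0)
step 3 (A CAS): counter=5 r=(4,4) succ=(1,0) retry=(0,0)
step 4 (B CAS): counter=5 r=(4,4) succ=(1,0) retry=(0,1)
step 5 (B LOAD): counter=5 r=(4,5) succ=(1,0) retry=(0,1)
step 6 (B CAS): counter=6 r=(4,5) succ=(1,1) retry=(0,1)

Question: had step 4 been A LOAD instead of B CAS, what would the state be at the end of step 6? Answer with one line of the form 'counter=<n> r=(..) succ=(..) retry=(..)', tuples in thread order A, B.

(re-executing from step 4 with the substitution; state before step 4: counter=5 r=(4,4) succ=(1,0) retry=(0,0))
step 4 (A LOAD): counter=5 r=(5,4) succ=(1,0) retry=(0,0)
step 5 (B LOAD): counter=5 r=(5,5) succ=(1,0) retry=(0,0)
step 6 (B CAS): counter=6 r=(5,5) succ=(1,1) retry=(0,0)

counter=6 r=(5,5) succ=(1,1) retry=(0,0)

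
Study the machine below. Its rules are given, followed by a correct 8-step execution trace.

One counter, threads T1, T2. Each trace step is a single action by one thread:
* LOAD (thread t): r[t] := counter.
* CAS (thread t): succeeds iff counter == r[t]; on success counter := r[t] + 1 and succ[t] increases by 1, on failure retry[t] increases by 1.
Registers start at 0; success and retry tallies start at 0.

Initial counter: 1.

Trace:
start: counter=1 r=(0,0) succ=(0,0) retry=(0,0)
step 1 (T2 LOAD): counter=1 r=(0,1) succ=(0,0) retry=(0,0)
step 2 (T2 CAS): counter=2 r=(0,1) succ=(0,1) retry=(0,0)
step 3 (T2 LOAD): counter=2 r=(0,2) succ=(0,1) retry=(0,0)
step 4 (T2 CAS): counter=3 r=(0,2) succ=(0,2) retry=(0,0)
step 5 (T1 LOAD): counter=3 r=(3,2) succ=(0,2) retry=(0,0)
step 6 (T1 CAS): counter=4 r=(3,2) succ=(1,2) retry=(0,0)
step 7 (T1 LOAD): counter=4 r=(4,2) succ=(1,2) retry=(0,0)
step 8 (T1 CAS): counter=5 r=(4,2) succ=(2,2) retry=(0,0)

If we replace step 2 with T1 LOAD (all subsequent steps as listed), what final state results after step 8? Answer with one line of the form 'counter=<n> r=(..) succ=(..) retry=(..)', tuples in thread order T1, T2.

(re-executing from step 2 with the substitution; state before step 2: counter=1 r=(0,1) succ=(0,0) retry=(0,0))
step 2 (T1 LOAD): counter=1 r=(1,1) succ=(0,0) retry=(0,0)
step 3 (T2 LOAD): counter=1 r=(1,1) succ=(0,0) retry=(0,0)
step 4 (T2 CAS): counter=2 r=(1,1) succ=(0,1) retry=(0,0)
step 5 (T1 LOAD): counter=2 r=(2,1) succ=(0,1) retry=(0,0)
step 6 (T1 CAS): counter=3 r=(2,1) succ=(1,1) retry=(0,0)
step 7 (T1 LOAD): counter=3 r=(3,1) succ=(1,1) retry=(0,0)
step 8 (T1 CAS): counter=4 r=(3,1) succ=(2,1) retry=(0,0)

counter=4 r=(3,1) succ=(2,1) retry=(0,0)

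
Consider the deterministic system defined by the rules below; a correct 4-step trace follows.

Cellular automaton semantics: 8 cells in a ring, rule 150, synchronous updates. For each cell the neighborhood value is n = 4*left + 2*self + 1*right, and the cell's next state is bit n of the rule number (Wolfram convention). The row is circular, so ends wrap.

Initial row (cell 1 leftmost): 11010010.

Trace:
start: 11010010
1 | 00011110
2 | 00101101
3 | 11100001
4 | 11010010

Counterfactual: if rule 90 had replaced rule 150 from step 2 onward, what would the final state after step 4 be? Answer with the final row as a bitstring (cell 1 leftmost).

(re-executing steps 2..4 under rule 90; state before step 2: 00011110)
2 | 00110011
3 | 11111111
4 | 00000000

00000000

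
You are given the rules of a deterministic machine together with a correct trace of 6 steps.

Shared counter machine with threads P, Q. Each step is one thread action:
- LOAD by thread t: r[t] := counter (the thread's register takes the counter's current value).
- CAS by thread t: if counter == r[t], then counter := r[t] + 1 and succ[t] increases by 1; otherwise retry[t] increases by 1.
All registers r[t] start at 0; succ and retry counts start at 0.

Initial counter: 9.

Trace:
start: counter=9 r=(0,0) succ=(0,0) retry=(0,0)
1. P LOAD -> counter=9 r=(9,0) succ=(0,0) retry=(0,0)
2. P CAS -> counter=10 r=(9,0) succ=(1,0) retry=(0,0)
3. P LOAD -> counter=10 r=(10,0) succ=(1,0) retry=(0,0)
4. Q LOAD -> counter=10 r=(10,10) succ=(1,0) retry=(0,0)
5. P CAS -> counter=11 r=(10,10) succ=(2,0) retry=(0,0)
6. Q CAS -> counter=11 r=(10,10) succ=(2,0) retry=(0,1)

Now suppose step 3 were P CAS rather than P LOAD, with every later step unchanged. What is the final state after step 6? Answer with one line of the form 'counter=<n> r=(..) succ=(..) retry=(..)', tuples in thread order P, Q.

(re-executing from step 3 with the substitution; state before step 3: counter=10 r=(9,0) succ=(1,0) retry=(0,0))
3. P CAS -> counter=10 r=(9,0) succ=(1,0) retry=(1,0)
4. Q LOAD -> counter=10 r=(9,10) succ=(1,0) retry=(1,0)
5. P CAS -> counter=10 r=(9,10) succ=(1,0) retry=(2,0)
6. Q CAS -> counter=11 r=(9,10) succ=(1,1) retry=(2,0)

counter=11 r=(9,10) succ=(1,1) retry=(2,0)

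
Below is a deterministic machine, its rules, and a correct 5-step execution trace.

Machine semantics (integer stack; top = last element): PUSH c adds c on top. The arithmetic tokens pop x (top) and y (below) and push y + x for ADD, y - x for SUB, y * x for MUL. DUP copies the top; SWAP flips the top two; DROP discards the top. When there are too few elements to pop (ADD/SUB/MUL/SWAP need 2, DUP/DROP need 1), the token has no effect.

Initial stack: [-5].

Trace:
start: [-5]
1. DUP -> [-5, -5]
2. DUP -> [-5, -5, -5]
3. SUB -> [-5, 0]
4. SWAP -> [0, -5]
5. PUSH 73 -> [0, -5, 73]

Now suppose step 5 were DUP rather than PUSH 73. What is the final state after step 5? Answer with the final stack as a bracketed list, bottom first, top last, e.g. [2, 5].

(re-executing from step 5 with the substitution; state before step 5: [0, -5])
5. DUP -> [0, -5, -5]

[0, -5, -5]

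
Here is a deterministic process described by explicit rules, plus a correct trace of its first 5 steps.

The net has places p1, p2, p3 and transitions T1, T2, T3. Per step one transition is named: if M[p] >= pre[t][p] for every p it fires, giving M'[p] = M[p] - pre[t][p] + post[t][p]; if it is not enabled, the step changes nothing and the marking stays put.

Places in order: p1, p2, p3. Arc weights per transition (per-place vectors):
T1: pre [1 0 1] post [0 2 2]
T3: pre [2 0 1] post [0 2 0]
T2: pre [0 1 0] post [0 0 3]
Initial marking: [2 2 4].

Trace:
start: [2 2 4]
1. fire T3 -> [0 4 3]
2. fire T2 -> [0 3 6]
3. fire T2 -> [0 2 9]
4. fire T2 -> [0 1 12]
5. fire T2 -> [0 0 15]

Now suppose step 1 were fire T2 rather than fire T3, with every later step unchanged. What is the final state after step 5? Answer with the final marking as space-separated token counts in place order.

2 0 10

(re-executing from step 1 with the substitution; state before step 1: [2 2 4])
1. fire T2 -> [2 1 7]
2. fire T2 -> [2 0 10]
3. fire T2 -> [2 0 10]
4. fire T2 -> [2 0 10]
5. fire T2 -> [2 0 10]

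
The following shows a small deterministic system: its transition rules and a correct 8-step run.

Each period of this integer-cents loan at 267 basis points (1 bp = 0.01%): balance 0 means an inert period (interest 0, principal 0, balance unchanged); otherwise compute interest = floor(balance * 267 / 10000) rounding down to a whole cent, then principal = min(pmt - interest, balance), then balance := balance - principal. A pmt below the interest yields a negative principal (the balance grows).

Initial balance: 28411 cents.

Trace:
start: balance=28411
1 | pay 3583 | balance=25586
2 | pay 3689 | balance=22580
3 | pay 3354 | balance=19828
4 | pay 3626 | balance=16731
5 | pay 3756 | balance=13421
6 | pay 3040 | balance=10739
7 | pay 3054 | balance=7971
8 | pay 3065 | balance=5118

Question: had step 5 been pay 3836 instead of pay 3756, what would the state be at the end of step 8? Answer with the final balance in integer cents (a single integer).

5032

(re-executing from step 5 with the substitution; state before step 5: balance=16731)
5 | pay 3836 | balance=13341
6 | pay 3040 | balance=10657
7 | pay 3054 | balance=7887
8 | pay 3065 | balance=5032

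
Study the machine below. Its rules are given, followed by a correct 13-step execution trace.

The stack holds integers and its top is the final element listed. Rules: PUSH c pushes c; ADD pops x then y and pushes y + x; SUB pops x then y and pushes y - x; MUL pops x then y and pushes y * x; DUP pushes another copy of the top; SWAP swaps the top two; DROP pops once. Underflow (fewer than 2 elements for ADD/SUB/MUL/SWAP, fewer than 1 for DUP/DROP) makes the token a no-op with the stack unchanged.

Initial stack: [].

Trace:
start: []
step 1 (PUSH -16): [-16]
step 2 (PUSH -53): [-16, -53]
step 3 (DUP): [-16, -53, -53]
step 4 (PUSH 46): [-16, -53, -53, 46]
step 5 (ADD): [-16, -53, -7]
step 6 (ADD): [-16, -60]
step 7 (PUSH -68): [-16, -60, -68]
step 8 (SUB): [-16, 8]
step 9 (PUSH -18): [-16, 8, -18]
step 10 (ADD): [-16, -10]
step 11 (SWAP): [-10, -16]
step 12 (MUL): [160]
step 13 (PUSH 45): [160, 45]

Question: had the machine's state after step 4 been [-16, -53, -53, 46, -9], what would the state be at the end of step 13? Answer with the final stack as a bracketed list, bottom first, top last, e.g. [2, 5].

[-16, -1802, 45]

state after step 4 := [-16, -53, -53, 46, -9]
step 5 (ADD): [-16, -53, -53, 37]
step 6 (ADD): [-16, -53, -16]
step 7 (PUSH -68): [-16, -53, -16, -68]
step 8 (SUB): [-16, -53, 52]
step 9 (PUSH -18): [-16, -53, 52, -18]
step 10 (ADD): [-16, -53, 34]
step 11 (SWAP): [-16, 34, -53]
step 12 (MUL): [-16, -1802]
step 13 (PUSH 45): [-16, -1802, 45]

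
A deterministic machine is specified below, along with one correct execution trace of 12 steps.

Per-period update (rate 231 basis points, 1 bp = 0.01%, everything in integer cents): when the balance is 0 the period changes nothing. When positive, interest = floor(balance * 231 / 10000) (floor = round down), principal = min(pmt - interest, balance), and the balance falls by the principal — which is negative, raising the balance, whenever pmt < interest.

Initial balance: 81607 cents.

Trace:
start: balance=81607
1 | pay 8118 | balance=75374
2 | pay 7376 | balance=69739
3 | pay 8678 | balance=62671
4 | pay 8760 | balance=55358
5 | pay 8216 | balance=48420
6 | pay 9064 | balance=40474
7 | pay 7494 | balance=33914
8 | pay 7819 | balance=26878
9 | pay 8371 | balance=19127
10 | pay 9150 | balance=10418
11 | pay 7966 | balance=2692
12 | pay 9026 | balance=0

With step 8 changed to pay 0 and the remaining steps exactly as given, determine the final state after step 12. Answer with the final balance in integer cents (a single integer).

2295

(re-executing from step 8 with the substitution; state before step 8: balance=33914)
8 | pay 0 | balance=34697
9 | pay 8371 | balance=27127
10 | pay 9150 | balance=18603
11 | pay 7966 | balance=11066
12 | pay 9026 | balance=2295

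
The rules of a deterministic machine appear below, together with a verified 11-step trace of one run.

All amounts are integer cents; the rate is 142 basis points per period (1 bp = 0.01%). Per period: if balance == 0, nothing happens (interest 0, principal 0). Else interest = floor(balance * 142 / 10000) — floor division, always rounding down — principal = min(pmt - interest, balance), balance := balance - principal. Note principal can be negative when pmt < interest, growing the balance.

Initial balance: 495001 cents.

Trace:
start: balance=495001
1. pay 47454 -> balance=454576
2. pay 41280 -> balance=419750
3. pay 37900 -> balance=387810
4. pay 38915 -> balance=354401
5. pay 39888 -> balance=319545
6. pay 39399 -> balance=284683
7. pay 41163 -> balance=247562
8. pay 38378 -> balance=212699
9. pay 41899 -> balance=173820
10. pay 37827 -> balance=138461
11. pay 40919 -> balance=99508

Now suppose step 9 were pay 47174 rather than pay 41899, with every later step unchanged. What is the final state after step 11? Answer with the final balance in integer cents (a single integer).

94082

(re-executing from step 9 with the substitution; state before step 9: balance=212699)
9. pay 47174 -> balance=168545
10. pay 37827 -> balance=133111
11. pay 40919 -> balance=94082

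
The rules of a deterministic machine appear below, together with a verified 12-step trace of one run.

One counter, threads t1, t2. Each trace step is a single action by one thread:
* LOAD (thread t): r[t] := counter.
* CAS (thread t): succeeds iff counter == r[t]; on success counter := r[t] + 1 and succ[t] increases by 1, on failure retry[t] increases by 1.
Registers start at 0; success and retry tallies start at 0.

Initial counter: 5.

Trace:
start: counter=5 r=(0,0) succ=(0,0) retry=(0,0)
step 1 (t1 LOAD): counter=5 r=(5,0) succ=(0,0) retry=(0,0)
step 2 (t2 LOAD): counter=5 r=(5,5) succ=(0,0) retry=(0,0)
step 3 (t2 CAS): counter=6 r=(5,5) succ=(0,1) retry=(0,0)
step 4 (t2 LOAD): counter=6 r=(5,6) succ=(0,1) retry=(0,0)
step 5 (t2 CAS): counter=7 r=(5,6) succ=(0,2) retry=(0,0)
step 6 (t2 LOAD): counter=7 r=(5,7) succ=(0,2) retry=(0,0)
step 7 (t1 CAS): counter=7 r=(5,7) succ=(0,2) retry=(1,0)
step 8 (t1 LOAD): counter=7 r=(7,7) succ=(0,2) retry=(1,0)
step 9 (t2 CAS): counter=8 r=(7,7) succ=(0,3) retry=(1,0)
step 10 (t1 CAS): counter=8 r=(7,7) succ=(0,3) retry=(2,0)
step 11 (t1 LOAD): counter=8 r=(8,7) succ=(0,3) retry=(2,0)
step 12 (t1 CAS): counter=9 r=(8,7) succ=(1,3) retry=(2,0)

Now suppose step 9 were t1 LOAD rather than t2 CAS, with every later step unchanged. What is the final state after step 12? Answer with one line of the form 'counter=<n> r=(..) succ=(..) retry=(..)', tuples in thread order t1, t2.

(re-executing from step 9 with the substitution; state before step 9: counter=7 r=(7,7) succ=(0,2) retry=(1,0))
step 9 (t1 LOAD): counter=7 r=(7,7) succ=(0,2) retry=(1,0)
step 10 (t1 CAS): counter=8 r=(7,7) succ=(1,2) retry=(1,0)
step 11 (t1 LOAD): counter=8 r=(8,7) succ=(1,2) retry=(1,0)
step 12 (t1 CAS): counter=9 r=(8,7) succ=(2,2) retry=(1,0)

counter=9 r=(8,7) succ=(2,2) retry=(1,0)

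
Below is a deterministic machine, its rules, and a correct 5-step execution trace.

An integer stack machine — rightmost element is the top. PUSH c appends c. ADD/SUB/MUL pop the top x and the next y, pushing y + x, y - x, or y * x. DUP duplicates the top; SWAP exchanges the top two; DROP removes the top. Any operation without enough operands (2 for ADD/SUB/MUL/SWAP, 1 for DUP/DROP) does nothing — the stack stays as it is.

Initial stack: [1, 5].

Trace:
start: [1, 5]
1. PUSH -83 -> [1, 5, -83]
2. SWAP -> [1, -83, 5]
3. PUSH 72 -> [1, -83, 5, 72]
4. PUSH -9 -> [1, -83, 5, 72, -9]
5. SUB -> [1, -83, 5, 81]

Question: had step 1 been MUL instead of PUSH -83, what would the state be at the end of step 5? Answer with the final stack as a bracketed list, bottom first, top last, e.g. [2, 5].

[5, 81]

(re-executing from step 1 with the substitution; state before step 1: [1, 5])
1. MUL -> [5]
2. SWAP -> [5]
3. PUSH 72 -> [5, 72]
4. PUSH -9 -> [5, 72, -9]
5. SUB -> [5, 81]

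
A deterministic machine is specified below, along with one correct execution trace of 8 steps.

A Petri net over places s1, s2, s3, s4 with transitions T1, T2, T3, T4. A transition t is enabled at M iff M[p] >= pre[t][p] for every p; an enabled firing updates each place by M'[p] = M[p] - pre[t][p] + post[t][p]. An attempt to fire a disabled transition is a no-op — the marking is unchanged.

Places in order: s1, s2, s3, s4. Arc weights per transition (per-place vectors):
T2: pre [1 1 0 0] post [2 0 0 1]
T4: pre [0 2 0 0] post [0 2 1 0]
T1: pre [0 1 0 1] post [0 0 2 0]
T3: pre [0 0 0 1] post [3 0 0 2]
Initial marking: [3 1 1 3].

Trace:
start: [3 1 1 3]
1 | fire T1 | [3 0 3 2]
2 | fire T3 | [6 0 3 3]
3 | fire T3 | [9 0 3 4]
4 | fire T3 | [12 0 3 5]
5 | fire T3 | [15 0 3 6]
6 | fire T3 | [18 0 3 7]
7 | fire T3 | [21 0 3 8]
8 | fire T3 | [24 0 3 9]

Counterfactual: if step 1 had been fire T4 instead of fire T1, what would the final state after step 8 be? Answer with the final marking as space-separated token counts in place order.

(re-executing from step 1 with the substitution; state before step 1: [3 1 1 3])
1 | fire T4 | [3 1 1 3]
2 | fire T3 | [6 1 1 4]
3 | fire T3 | [9 1 1 5]
4 | fire T3 | [12 1 1 6]
5 | fire T3 | [15 1 1 7]
6 | fire T3 | [18 1 1 8]
7 | fire T3 | [21 1 1 9]
8 | fire T3 | [24 1 1 10]

24 1 1 10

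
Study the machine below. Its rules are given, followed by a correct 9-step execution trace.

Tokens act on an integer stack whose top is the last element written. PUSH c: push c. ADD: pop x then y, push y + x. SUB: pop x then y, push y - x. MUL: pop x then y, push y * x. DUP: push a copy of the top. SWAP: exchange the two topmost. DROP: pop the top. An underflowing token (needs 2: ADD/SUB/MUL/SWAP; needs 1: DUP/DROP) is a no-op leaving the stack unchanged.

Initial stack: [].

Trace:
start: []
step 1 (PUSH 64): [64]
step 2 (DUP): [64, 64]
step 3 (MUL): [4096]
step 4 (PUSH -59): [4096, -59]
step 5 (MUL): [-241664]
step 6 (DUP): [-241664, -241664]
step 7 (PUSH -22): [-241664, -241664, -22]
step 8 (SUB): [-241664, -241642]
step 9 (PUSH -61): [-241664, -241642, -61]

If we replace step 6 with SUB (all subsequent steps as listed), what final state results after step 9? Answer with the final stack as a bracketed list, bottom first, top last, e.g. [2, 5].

(re-executing from step 6 with the substitution; state before step 6: [-241664])
step 6 (SUB): [-241664]
step 7 (PUSH -22): [-241664, -22]
step 8 (SUB): [-241642]
step 9 (PUSH -61): [-241642, -61]

[-241642, -61]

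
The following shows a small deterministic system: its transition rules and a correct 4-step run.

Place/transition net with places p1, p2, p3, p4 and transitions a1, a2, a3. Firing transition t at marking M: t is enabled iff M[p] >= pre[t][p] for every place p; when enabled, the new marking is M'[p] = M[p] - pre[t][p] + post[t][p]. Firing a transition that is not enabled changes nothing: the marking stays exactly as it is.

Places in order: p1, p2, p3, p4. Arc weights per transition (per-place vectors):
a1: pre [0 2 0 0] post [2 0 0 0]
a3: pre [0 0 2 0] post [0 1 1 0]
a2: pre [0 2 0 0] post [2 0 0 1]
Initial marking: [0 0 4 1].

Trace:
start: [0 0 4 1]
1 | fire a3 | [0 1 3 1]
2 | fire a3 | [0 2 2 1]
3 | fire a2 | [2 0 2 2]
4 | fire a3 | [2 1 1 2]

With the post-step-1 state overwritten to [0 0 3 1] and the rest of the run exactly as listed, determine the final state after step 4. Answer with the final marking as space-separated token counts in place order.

0 2 1 1

state after step 1 := [0 0 3 1]
2 | fire a3 | [0 1 2 1]
3 | fire a2 | [0 1 2 1]
4 | fire a3 | [0 2 1 1]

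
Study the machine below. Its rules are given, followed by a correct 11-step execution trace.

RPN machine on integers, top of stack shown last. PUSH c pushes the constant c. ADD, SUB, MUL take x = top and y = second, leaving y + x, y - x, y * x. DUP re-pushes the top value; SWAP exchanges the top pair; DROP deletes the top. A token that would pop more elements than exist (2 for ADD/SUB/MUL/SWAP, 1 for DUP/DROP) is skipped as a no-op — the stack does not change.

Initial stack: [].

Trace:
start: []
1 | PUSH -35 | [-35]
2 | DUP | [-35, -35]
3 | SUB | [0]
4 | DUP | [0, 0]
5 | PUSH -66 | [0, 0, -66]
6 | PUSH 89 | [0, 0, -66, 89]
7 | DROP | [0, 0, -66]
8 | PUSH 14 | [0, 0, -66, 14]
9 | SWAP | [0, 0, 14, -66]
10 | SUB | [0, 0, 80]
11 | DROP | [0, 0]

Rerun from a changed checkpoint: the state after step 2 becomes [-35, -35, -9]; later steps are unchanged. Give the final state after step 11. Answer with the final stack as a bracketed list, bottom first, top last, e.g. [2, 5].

state after step 2 := [-35, -35, -9]
3 | SUB | [-35, -26]
4 | DUP | [-35, -26, -26]
5 | PUSH -66 | [-35, -26, -26, -66]
6 | PUSH 89 | [-35, -26, -26, -66, 89]
7 | DROP | [-35, -26, -26, -66]
8 | PUSH 14 | [-35, -26, -26, -66, 14]
9 | SWAP | [-35, -26, -26, 14, -66]
10 | SUB | [-35, -26, -26, 80]
11 | DROP | [-35, -26, -26]

[-35, -26, -26]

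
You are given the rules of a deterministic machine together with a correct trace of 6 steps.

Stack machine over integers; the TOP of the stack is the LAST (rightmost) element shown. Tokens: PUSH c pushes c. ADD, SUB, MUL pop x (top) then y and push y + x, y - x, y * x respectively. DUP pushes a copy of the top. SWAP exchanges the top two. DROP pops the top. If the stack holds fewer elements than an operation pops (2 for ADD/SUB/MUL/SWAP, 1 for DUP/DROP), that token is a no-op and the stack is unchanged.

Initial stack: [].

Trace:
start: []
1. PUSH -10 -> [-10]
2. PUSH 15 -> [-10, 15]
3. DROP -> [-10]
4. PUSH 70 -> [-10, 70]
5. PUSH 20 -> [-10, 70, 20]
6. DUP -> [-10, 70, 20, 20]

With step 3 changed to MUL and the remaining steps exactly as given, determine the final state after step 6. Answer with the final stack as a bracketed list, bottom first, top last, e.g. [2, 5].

[-150, 70, 20, 20]

(re-executing from step 3 with the substitution; state before step 3: [-10, 15])
3. MUL -> [-150]
4. PUSH 70 -> [-150, 70]
5. PUSH 20 -> [-150, 70, 20]
6. DUP -> [-150, 70, 20, 20]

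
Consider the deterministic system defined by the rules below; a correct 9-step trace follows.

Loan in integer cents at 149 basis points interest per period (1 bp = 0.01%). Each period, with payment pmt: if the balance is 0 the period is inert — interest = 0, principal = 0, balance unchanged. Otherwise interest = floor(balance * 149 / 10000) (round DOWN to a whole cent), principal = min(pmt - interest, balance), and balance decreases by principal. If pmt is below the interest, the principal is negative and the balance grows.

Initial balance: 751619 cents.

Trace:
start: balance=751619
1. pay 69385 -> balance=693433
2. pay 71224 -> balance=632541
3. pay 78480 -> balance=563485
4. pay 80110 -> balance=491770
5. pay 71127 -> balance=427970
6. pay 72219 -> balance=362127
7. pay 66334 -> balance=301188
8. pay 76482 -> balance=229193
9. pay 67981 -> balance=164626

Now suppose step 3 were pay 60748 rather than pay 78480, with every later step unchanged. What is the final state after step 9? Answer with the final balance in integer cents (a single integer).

184005

(re-executing from step 3 with the substitution; state before step 3: balance=632541)
3. pay 60748 -> balance=581217
4. pay 80110 -> balance=509767
5. pay 71127 -> balance=446235
6. pay 72219 -> balance=380664
7. pay 66334 -> balance=320001
8. pay 76482 -> balance=248287
9. pay 67981 -> balance=184005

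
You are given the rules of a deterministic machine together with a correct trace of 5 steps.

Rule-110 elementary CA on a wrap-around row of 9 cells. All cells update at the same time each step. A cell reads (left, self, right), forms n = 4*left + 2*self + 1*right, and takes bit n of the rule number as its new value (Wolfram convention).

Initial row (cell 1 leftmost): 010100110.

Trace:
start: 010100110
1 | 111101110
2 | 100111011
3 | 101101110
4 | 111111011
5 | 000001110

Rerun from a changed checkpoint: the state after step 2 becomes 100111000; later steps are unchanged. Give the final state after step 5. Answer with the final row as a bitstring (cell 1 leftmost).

state after step 2 := 100111000
3 | 101101001
4 | 111111011
5 | 000001110

000001110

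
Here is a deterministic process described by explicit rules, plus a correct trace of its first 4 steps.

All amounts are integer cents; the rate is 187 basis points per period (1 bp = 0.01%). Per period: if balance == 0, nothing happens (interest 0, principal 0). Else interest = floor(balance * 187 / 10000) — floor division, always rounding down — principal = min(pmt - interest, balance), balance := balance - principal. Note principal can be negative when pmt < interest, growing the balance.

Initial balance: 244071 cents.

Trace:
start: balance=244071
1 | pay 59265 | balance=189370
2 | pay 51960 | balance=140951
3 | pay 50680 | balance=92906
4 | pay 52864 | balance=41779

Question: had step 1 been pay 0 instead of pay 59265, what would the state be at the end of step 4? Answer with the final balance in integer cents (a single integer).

(re-executing from step 1 with the substitution; state before step 1: balance=244071)
1 | pay 0 | balance=248635
2 | pay 51960 | balance=201324
3 | pay 50680 | balance=154408
4 | pay 52864 | balance=104431

104431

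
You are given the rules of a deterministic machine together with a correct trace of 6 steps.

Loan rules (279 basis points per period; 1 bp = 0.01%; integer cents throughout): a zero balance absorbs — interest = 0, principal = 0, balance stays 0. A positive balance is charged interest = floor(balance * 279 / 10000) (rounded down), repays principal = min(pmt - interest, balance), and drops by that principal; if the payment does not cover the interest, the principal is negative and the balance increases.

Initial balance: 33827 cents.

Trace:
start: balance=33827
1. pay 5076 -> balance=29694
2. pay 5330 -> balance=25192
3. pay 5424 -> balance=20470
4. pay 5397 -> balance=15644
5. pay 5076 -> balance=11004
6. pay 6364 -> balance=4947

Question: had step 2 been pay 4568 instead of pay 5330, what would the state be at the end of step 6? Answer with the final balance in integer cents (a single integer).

(re-executing from step 2 with the substitution; state before step 2: balance=29694)
2. pay 4568 -> balance=25954
3. pay 5424 -> balance=21254
4. pay 5397 -> balance=16449
5. pay 5076 -> balance=11831
6. pay 6364 -> balance=5797

5797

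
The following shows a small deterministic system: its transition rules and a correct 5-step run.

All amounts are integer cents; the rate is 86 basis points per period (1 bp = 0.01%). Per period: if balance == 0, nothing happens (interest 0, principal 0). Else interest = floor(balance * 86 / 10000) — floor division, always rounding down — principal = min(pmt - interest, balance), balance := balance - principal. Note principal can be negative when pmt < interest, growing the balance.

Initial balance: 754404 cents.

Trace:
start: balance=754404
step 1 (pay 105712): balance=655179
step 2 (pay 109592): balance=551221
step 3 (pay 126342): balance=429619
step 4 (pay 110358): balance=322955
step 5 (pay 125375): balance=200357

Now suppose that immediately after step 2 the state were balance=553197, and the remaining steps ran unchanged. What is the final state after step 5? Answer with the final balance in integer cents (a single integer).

202384

state after step 2 := balance=553197
step 3 (pay 126342): balance=431612
step 4 (pay 110358): balance=324965
step 5 (pay 125375): balance=202384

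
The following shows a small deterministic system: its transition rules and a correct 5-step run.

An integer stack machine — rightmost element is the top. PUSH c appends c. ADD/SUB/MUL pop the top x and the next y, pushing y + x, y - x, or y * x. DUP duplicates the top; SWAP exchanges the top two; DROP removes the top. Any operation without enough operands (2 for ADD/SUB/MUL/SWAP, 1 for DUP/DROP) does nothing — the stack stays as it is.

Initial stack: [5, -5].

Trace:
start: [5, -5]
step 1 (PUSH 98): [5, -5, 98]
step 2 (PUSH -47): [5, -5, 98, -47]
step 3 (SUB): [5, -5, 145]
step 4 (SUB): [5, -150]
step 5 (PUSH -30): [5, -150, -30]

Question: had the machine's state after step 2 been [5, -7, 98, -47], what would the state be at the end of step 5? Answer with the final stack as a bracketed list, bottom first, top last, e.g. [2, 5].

[5, -152, -30]

state after step 2 := [5, -7, 98, -47]
step 3 (SUB): [5, -7, 145]
step 4 (SUB): [5, -152]
step 5 (PUSH -30): [5, -152, -30]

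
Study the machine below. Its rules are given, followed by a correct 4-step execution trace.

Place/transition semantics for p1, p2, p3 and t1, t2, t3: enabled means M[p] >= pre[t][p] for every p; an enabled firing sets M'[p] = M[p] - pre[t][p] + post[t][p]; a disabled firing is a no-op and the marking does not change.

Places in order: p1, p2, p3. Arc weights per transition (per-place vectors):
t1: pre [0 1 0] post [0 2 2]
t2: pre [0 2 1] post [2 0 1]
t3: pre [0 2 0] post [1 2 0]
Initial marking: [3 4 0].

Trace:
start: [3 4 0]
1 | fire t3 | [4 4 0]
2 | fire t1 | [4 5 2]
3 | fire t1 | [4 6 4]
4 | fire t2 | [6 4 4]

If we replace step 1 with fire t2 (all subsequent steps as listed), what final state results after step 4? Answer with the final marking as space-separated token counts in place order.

(re-executing from step 1 with the substitution; state before step 1: [3 4 0])
1 | fire t2 | [3 4 0]
2 | fire t1 | [3 5 2]
3 | fire t1 | [3 6 4]
4 | fire t2 | [5 4 4]

5 4 4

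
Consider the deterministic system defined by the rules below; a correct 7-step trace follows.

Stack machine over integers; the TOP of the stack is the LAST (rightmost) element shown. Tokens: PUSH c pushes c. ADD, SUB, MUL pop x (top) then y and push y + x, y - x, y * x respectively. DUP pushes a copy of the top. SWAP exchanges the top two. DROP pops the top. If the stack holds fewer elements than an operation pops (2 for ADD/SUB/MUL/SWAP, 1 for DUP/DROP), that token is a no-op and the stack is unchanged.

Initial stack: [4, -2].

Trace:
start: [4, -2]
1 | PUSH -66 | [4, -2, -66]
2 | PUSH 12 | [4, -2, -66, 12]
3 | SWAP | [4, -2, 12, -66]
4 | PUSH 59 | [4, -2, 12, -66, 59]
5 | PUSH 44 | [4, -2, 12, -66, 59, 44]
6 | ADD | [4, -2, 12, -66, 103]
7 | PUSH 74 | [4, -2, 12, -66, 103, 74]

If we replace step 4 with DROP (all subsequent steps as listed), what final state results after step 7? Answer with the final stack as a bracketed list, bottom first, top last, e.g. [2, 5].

(re-executing from step 4 with the substitution; state before step 4: [4, -2, 12, -66])
4 | DROP | [4, -2, 12]
5 | PUSH 44 | [4, -2, 12, 44]
6 | ADD | [4, -2, 56]
7 | PUSH 74 | [4, -2, 56, 74]

[4, -2, 56, 74]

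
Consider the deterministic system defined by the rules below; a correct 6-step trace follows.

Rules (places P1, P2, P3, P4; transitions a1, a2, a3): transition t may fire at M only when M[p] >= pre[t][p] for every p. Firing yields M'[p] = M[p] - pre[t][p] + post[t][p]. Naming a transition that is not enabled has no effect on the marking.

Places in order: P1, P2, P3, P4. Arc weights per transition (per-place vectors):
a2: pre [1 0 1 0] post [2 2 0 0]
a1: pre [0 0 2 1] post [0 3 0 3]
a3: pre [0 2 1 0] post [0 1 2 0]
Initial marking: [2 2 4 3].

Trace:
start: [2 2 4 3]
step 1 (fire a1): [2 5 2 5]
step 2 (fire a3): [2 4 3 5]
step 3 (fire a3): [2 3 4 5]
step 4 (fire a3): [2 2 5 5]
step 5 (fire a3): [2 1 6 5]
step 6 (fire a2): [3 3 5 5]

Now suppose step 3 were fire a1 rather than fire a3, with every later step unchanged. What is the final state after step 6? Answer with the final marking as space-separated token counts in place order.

(re-executing from step 3 with the substitution; state before step 3: [2 4 3 5])
step 3 (fire a1): [2 7 1 7]
step 4 (fire a3): [2 6 2 7]
step 5 (fire a3): [2 5 3 7]
step 6 (fire a2): [3 7 2 7]

3 7 2 7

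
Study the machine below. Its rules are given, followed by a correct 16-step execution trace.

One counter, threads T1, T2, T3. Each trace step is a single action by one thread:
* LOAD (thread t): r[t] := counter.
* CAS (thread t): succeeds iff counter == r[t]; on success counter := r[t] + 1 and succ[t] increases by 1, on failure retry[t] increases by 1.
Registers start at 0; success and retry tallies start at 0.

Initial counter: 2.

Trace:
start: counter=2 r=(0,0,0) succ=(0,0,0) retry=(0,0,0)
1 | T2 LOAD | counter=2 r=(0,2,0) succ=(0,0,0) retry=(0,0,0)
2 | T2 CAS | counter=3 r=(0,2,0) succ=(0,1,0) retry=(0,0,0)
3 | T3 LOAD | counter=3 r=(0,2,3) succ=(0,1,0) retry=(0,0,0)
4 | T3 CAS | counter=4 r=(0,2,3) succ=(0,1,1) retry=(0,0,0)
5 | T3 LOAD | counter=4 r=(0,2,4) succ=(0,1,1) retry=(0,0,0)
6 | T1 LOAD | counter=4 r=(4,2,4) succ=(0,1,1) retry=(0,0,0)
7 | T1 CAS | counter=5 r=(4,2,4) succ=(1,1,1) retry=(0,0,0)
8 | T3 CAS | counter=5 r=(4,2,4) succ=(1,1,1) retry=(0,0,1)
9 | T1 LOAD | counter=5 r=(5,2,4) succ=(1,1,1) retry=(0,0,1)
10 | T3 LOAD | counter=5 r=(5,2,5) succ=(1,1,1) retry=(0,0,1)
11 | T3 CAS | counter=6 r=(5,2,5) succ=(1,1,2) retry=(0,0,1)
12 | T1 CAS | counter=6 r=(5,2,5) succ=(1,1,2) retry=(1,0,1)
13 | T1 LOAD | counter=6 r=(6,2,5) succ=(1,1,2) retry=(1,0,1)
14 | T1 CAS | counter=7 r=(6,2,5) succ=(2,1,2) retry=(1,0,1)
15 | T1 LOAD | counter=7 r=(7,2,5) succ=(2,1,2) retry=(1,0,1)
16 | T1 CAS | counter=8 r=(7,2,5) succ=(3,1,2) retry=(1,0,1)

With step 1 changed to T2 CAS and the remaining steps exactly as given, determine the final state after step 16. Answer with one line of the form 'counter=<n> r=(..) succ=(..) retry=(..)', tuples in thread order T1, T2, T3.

counter=7 r=(6,0,4) succ=(3,0,2) retry=(1,2,1)

(re-executing from step 1 with the substitution; state before step 1: counter=2 r=(0,0,0) succ=(0,0,0) retry=(0,0,0))
1 | T2 CAS | counter=2 r=(0,0,0) succ=(0,0,0) retry=(0,1,0)
2 | T2 CAS | counter=2 r=(0,0,0) succ=(0,0,0) retry=(0,2,0)
3 | T3 LOAD | counter=2 r=(0,0,2) succ=(0,0,0) retry=(0,2,0)
4 | T3 CAS | counter=3 r=(0,0,2) succ=(0,0,1) retry=(0,2,0)
5 | T3 LOAD | counter=3 r=(0,0,3) succ=(0,0,1) retry=(0,2,0)
6 | T1 LOAD | counter=3 r=(3,0,3) succ=(0,0,1) retry=(0,2,0)
7 | T1 CAS | counter=4 r=(3,0,3) succ=(1,0,1) retry=(0,2,0)
8 | T3 CAS | counter=4 r=(3,0,3) succ=(1,0,1) retry=(0,2,1)
9 | T1 LOAD | counter=4 r=(4,0,3) succ=(1,0,1) retry=(0,2,1)
10 | T3 LOAD | counter=4 r=(4,0,4) succ=(1,0,1) retry=(0,2,1)
11 | T3 CAS | counter=5 r=(4,0,4) succ=(1,0,2) retry=(0,2,1)
12 | T1 CAS | counter=5 r=(4,0,4) succ=(1,0,2) retry=(1,2,1)
13 | T1 LOAD | counter=5 r=(5,0,4) succ=(1,0,2) retry=(1,2,1)
14 | T1 CAS | counter=6 r=(5,0,4) succ=(2,0,2) retry=(1,2,1)
15 | T1 LOAD | counter=6 r=(6,0,4) succ=(2,0,2) retry=(1,2,1)
16 | T1 CAS | counter=7 r=(6,0,4) succ=(3,0,2) retry=(1,2,1)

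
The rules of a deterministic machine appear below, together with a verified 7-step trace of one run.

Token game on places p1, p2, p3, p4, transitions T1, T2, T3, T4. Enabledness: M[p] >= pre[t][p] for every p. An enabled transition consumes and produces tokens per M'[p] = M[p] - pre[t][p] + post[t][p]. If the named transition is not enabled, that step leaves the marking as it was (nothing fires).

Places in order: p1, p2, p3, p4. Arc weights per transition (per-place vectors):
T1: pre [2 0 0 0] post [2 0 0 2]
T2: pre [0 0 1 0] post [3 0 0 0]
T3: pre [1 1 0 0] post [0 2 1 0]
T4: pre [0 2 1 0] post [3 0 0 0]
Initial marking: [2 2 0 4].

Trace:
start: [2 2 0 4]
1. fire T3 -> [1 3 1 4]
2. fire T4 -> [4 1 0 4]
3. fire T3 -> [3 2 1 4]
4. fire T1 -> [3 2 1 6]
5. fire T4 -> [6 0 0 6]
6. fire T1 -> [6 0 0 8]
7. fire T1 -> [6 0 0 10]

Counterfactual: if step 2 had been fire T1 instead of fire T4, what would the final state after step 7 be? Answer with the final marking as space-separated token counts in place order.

3 2 1 8

(re-executing from step 2 with the substitution; state before step 2: [1 3 1 4])
2. fire T1 -> [1 3 1 4]
3. fire T3 -> [0 4 2 4]
4. fire T1 -> [0 4 2 4]
5. fire T4 -> [3 2 1 4]
6. fire T1 -> [3 2 1 6]
7. fire T1 -> [3 2 1 8]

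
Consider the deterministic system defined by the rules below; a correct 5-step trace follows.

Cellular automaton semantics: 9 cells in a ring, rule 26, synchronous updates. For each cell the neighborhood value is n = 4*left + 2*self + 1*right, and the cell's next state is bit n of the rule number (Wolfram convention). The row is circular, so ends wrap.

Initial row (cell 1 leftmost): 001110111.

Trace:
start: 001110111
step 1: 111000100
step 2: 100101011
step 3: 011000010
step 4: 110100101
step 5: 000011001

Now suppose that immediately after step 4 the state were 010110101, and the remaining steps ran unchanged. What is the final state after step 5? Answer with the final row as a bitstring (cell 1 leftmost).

000100000

state after step 4 := 010110101
step 5: 000100000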